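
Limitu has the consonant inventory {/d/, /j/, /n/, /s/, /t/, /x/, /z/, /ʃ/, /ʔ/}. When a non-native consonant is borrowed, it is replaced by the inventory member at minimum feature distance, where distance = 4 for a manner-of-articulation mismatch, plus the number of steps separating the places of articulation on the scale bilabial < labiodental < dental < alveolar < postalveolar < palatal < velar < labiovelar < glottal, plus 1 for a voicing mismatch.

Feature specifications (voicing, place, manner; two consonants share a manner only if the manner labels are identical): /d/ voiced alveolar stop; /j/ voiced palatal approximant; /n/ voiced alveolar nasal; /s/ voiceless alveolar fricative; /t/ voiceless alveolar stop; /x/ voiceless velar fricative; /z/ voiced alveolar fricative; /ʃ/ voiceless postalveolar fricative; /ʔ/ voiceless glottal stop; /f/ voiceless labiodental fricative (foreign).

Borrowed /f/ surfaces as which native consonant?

s

/s/ is closest: same manner (fricative), place distance 2 (labiodental→alveolar), same voicing; total 2. Next closest is /z/ at distance 3.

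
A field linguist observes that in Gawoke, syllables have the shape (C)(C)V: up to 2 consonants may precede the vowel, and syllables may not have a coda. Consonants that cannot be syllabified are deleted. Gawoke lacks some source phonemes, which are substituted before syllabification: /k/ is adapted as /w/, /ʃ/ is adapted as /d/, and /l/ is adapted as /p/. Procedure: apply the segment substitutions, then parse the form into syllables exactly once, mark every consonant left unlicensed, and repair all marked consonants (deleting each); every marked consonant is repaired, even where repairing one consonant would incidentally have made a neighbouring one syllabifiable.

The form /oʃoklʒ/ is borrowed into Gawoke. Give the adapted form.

Substitution: /ʃ/ → /d/, /k/ → /w/, /l/ → /p/, giving /odowpʒ/.
The consonants /w/, /p/, /ʒ/ cannot be parsed into a legal (C)(C)V syllable (no codas are permitted; onsets may contain at most 2 consonants).
Deleting the stranded consonants removes /w/, /p/, /ʒ/.

odo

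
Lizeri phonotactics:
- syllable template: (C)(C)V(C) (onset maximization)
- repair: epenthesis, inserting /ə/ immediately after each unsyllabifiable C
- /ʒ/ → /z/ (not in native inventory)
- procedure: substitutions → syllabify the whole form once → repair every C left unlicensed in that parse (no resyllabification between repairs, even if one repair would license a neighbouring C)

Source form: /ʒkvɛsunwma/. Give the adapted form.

zəkvɛsunwma

Substitution: /ʒ/ → /z/, giving /zkvɛsunwma/.
Syllabifying with onset maximization leaves /z/ stranded (at most one coda consonant is licensed; onsets may contain at most 2 consonants).
Inserting the epenthetic vowel yields /z/ → /zə/.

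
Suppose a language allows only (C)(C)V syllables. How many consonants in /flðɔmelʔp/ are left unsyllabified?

4

Under (C)(C)V, the unsyllabifiable consonants are /f/, /l/, /ʔ/, /p/ (no codas are permitted; onsets may contain at most 2 consonants).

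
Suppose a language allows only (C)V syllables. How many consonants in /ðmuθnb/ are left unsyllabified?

4

Under (C)V, the unsyllabifiable consonants are /ð/, /θ/, /n/, /b/ (no codas are permitted; onsets are limited to one consonant).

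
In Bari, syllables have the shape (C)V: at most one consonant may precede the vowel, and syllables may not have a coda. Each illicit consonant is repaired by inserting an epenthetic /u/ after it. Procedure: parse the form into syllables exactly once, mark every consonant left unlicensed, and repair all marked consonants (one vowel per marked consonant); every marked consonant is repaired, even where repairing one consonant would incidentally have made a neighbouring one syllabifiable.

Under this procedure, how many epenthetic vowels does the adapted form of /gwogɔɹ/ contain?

2

The unsyllabifiable consonants are /g/, /ɹ/; each receives one epenthetic vowel.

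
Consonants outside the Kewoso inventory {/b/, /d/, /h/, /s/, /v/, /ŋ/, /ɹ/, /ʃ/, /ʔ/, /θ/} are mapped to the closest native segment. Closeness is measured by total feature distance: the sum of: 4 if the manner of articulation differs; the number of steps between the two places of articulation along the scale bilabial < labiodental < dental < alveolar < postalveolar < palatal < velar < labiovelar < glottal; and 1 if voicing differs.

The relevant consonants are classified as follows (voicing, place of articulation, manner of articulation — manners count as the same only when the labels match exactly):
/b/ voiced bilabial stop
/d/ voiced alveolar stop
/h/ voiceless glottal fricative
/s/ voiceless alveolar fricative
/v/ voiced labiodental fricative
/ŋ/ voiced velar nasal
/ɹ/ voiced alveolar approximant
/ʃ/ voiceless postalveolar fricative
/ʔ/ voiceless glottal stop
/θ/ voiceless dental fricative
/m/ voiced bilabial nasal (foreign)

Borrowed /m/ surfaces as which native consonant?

b

/b/ is closest: manner differs (nasal→stop, +4), place distance 0 (bilabial→bilabial), same voicing; total 4. Next closest is /v/ at distance 5.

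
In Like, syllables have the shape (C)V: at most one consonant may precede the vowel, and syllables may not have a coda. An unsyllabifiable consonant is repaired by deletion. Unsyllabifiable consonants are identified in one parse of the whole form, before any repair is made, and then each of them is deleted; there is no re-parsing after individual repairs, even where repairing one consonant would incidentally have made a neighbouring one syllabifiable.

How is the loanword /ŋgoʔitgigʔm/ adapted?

goʔigi

Under (C)V, the unsyllabifiable consonants are /ŋ/, /t/, /g/, /ʔ/, /m/ (no codas are permitted; onsets are limited to one consonant).
Each unlicensed consonant is deleted: /ŋ/, /t/, /g/, /ʔ/, /m/.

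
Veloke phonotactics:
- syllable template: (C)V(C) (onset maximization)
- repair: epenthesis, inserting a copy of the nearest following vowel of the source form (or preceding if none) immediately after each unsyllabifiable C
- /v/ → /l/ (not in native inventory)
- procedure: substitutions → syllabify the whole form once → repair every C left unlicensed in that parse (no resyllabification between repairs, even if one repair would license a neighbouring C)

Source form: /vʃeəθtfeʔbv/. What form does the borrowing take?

leʃeəθtefeʔbele

Substitution: /v/ → /l/, giving /lʃeəθtfeʔbl/.
The consonants /l/, /t/, /b/, /l/ cannot be parsed into a legal (C)V(C) syllable (at most one coda consonant is licensed; onsets are limited to one consonant).
Inserting the epenthetic vowel yields /l/ → /le/, /t/ → /te/, /b/ → /be/, /l/ → /le/.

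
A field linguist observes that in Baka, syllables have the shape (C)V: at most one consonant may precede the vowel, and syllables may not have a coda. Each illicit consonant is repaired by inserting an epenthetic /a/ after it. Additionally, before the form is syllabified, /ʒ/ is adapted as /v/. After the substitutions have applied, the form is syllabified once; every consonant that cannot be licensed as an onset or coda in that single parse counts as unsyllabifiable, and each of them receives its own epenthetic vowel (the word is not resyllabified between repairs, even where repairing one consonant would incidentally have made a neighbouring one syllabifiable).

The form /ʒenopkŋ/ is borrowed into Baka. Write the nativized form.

Substitution: /ʒ/ → /v/, giving /venopkŋ/.
The consonants /p/, /k/, /ŋ/ cannot be parsed into a legal (C)V syllable (no codas are permitted; onsets are limited to one consonant).
Inserting the epenthetic vowel yields /p/ → /pa/, /k/ → /ka/, /ŋ/ → /ŋa/.

venopakaŋa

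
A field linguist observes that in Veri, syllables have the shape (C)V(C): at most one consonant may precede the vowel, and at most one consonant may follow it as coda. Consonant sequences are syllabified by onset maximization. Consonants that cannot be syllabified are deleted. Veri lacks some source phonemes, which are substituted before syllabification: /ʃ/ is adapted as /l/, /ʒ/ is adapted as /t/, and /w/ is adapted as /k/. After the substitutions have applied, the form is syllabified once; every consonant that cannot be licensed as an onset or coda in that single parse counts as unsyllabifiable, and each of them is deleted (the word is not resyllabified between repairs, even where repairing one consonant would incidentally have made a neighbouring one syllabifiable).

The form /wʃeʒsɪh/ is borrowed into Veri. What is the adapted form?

letsɪh

Substitution: /w/ → /k/, /ʃ/ → /l/, /ʒ/ → /t/, giving /kletsɪh/.
Syllabifying with onset maximization leaves /k/ stranded (at most one coda consonant is licensed; onsets are limited to one consonant).
Deleting the stranded consonants removes /k/.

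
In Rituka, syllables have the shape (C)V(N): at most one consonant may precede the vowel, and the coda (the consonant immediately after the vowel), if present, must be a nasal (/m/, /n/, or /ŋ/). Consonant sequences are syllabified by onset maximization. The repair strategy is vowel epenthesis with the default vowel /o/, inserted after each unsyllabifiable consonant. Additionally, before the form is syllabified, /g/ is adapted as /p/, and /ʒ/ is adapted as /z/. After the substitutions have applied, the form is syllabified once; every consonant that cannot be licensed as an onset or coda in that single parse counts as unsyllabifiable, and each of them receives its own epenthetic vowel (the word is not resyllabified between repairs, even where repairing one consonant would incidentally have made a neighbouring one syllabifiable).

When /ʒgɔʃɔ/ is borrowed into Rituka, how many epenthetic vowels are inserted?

After substitution the input is /zpɔʃɔ/.
The unsyllabifiable consonants are /z/; each receives one epenthetic vowel.

1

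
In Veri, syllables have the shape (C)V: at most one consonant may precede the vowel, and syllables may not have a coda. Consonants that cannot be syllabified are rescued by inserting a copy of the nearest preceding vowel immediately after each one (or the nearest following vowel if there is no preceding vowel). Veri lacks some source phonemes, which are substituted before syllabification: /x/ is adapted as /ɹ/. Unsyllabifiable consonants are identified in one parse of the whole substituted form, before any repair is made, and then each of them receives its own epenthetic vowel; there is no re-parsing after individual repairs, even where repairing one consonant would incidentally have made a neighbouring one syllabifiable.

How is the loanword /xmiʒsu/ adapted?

ɹimiʒisu

Substitution: /x/ → /ɹ/, giving /ɹmiʒsu/.
Under (C)V, the unsyllabifiable consonants are /ɹ/, /ʒ/ (no codas are permitted; onsets are limited to one consonant).
Inserting the epenthetic vowel yields /ɹ/ → /ɹi/, /ʒ/ → /ʒi/.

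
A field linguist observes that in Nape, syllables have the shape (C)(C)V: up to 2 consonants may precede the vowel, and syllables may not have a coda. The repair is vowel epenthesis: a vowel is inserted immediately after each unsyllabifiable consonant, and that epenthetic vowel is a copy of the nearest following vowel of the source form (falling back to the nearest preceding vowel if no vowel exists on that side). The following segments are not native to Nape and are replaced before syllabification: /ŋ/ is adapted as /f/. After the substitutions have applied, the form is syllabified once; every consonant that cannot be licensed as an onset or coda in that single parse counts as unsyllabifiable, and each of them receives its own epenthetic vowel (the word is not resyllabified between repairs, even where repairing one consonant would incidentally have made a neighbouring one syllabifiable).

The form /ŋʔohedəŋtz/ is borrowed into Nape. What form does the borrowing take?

Substitution: /ŋ/ → /f/, giving /fʔohedəftz/.
Syllabifying with onset maximization leaves /f/, /t/, /z/ stranded (no codas are permitted; onsets may contain at most 2 consonants).
Inserting the epenthetic vowel yields /f/ → /fə/, /t/ → /tə/, /z/ → /zə/.

fʔohedəfətəzə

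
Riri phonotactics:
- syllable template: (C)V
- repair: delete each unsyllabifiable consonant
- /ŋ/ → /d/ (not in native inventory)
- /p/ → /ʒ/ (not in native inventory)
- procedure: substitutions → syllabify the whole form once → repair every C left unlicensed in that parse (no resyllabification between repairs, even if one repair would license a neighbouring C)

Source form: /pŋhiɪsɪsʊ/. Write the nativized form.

hiɪsɪsʊ

Substitution: /p/ → /ʒ/, /ŋ/ → /d/, giving /ʒdhiɪsɪsʊ/.
Syllabifying with onset maximization leaves /ʒ/, /d/ stranded (no codas are permitted; onsets are limited to one consonant).
Deletion applies to /ʒ/, /d/.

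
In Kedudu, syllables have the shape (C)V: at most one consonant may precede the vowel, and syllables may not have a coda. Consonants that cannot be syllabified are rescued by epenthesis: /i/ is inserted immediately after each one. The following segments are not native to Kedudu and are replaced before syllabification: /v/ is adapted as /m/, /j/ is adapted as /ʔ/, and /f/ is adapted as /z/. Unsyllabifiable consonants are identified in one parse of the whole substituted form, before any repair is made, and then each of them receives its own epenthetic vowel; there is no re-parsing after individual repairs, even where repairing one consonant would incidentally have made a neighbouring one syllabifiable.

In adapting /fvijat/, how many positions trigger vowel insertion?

2

After substitution the input is /zmiʔat/.
The unsyllabifiable consonants are /z/, /t/; each receives one epenthetic vowel.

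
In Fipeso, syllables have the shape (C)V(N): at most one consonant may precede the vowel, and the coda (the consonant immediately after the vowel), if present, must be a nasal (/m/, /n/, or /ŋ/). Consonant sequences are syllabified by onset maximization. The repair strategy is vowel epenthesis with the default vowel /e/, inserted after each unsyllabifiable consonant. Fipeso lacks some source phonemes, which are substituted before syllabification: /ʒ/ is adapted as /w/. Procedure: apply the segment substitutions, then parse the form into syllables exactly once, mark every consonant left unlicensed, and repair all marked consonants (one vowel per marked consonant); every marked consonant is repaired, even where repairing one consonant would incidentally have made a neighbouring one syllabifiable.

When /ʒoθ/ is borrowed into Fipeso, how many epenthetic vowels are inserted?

After substitution the input is /woθ/.
The unsyllabifiable consonants are /θ/; each receives one epenthetic vowel.

1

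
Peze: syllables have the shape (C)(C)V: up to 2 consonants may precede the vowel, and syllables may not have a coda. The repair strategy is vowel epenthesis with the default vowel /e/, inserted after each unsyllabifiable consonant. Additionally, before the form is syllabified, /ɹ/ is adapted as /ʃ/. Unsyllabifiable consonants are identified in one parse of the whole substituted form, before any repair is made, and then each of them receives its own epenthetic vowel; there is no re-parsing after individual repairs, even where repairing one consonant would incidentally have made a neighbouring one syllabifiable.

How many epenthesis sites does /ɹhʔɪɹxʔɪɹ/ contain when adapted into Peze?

After substitution the input is /ʃhʔɪʃxʔɪʃ/.
The unsyllabifiable consonants are /ʃ/, /ʃ/, /ʃ/; each receives one epenthetic vowel.

3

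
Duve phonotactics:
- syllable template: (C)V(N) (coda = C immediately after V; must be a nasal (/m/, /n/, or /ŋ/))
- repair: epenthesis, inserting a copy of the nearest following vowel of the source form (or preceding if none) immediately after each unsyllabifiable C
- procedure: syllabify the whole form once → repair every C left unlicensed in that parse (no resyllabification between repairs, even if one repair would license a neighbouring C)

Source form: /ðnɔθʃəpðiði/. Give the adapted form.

ðɔnɔθəʃəpiðiði

Under (C)V(N), the unsyllabifiable consonants are /ð/, /θ/, /p/ (only a nasal (/m/, /n/, or /ŋ/) is licensed in coda position; onsets are limited to one consonant).
Epenthesis after each stranded consonant: /ð/ → /ðɔ/, /θ/ → /θə/, /p/ → /pi/.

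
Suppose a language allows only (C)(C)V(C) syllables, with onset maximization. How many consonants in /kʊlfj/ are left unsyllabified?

2

Under (C)(C)V(C), the unsyllabifiable consonants are /f/, /j/ (at most one coda consonant is licensed; onsets may contain at most 2 consonants).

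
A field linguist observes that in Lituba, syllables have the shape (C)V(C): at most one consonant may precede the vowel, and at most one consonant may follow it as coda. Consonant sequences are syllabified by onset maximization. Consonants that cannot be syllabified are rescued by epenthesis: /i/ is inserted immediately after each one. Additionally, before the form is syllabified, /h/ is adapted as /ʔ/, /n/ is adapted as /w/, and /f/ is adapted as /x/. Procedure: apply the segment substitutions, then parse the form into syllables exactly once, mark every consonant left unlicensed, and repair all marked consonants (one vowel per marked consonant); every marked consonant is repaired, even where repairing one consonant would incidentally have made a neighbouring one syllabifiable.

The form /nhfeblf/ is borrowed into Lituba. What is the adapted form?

Substitution: /n/ → /w/, /h/ → /ʔ/, /f/ → /x/, giving /wʔxeblx/.
The consonants /w/, /ʔ/, /l/, /x/ cannot be parsed into a legal (C)V(C) syllable (at most one coda consonant is licensed; onsets are limited to one consonant).
Epenthesis after each stranded consonant: /w/ → /wi/, /ʔ/ → /ʔi/, /l/ → /li/, /x/ → /xi/.

wiʔixeblixi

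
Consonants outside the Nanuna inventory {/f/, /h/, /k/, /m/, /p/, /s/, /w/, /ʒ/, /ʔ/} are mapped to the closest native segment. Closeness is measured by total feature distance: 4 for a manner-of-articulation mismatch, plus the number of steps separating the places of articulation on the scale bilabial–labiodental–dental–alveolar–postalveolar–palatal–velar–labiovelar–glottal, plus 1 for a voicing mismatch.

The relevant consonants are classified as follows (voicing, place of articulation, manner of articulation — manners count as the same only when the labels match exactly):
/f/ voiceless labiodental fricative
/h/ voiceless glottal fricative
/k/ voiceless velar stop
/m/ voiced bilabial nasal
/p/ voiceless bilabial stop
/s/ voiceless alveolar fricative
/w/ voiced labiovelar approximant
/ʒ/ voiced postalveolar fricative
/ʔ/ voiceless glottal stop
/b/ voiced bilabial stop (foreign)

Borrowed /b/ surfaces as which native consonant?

p

/p/ is closest: same manner (stop), place distance 0 (bilabial→bilabial), voicing differs (+1); total 1. Next closest is /m/ at distance 4.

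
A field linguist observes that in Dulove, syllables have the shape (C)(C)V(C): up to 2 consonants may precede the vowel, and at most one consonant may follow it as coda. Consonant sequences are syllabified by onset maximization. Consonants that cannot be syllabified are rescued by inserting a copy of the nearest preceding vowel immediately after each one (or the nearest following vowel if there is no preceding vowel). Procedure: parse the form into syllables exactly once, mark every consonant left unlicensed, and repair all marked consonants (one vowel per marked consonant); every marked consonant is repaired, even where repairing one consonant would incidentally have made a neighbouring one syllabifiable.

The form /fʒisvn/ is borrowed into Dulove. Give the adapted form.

Under (C)(C)V(C), the unsyllabifiable consonants are /v/, /n/ (at most one coda consonant is licensed; onsets may contain at most 2 consonants).
Inserting the epenthetic vowel yields /v/ → /vi/, /n/ → /ni/.

fʒisvini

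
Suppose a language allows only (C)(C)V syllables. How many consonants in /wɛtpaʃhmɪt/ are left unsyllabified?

2

Syllabifying with onset maximization leaves /ʃ/, /t/ stranded (no codas are permitted; onsets may contain at most 2 consonants).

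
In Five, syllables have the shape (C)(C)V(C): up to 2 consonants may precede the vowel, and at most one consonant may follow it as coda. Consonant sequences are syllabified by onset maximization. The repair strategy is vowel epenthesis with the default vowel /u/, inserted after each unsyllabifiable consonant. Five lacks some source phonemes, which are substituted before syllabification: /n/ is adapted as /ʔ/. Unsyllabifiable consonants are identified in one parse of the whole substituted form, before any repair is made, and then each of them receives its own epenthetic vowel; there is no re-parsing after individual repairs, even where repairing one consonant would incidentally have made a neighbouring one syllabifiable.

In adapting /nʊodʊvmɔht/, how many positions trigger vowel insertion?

1

After substitution the input is /ʔʊodʊvmɔht/.
The unsyllabifiable consonants are /t/; each receives one epenthetic vowel.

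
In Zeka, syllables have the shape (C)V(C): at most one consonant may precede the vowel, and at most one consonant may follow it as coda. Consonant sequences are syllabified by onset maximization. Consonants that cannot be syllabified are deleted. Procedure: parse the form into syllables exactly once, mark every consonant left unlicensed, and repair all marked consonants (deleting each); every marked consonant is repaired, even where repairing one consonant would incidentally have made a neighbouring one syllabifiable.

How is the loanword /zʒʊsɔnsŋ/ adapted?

Syllabifying with onset maximization leaves /z/, /s/, /ŋ/ stranded (at most one coda consonant is licensed; onsets are limited to one consonant).
Deletion applies to /z/, /s/, /ŋ/.

ʒʊsɔn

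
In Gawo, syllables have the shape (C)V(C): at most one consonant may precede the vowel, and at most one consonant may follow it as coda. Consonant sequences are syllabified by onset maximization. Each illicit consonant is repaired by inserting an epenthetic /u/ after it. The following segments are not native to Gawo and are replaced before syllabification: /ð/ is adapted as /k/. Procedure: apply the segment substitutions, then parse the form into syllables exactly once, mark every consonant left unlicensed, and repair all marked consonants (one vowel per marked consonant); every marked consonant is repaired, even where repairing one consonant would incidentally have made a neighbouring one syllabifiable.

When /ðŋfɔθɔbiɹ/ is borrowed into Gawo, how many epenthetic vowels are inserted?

2

After substitution the input is /kŋfɔθɔbiɹ/.
The unsyllabifiable consonants are /k/, /ŋ/; each receives one epenthetic vowel.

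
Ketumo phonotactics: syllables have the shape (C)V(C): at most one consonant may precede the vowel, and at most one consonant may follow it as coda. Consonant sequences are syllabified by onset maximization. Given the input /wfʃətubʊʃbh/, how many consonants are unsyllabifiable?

4

Syllabifying with onset maximization leaves /w/, /f/, /b/, /h/ stranded (at most one coda consonant is licensed; onsets are limited to one consonant).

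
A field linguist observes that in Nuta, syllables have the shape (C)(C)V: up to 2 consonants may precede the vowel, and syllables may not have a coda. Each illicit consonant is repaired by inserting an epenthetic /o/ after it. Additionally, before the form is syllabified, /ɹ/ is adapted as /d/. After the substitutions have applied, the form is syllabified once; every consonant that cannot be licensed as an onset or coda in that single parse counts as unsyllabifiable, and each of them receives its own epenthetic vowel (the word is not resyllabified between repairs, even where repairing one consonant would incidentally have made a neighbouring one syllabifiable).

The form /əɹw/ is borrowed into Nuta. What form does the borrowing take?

Substitution: /ɹ/ → /d/, giving /ədw/.
The consonants /d/, /w/ cannot be parsed into a legal (C)(C)V syllable (no codas are permitted; onsets may contain at most 2 consonants).
Epenthesis after each stranded consonant: /d/ → /do/, /w/ → /wo/.

ədowo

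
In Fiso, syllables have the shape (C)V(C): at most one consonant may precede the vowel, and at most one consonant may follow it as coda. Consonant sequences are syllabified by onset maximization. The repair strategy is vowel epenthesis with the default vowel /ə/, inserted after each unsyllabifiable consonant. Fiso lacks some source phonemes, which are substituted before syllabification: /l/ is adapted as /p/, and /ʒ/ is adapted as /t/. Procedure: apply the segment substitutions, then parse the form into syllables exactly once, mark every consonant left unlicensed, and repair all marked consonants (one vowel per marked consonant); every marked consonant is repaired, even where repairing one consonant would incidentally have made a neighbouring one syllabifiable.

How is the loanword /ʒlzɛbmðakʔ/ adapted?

Substitution: /ʒ/ → /t/, /l/ → /p/, giving /tpzɛbmðakʔ/.
Under (C)V(C), the unsyllabifiable consonants are /t/, /p/, /m/, /ʔ/ (at most one coda consonant is licensed; onsets are limited to one consonant).
Inserting the epenthetic vowel yields /t/ → /tə/, /p/ → /pə/, /m/ → /mə/, /ʔ/ → /ʔə/.

təpəzɛbməðakʔə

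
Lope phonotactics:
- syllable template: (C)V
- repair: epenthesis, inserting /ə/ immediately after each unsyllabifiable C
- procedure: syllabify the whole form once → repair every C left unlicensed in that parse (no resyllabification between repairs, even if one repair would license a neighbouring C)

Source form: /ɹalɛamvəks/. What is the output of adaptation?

ɹalɛaməvəkəsə

The consonants /m/, /k/, /s/ cannot be parsed into a legal (C)V syllable (no codas are permitted; onsets are limited to one consonant).
Each unlicensed consonant becomes the onset of a new syllable: /m/ → /mə/, /k/ → /kə/, /s/ → /sə/.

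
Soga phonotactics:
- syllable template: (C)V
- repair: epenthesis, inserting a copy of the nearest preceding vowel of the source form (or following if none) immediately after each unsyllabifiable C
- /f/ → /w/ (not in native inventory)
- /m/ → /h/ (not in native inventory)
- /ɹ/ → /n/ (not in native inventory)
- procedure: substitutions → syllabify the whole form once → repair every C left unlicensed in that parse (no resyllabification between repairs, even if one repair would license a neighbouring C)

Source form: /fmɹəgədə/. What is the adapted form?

Substitution: /f/ → /w/, /m/ → /h/, /ɹ/ → /n/, giving /whnəgədə/.
The consonants /w/, /h/ cannot be parsed into a legal (C)V syllable (no codas are permitted; onsets are limited to one consonant).
Epenthesis after each stranded consonant: /w/ → /wə/, /h/ → /hə/.

wəhənəgədə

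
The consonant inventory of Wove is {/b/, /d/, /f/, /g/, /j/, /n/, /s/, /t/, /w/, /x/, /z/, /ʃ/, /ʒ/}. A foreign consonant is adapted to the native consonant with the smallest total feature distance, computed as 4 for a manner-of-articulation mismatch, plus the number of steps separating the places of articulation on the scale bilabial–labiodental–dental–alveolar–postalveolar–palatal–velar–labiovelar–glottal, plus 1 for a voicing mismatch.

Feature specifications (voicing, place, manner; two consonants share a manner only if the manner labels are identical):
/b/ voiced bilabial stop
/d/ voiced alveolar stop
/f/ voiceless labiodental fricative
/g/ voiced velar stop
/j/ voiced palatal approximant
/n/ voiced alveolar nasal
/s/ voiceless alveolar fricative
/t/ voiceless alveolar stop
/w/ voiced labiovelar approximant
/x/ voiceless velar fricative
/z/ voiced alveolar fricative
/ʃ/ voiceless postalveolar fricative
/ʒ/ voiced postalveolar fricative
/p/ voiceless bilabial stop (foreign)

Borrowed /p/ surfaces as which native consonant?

b

/b/ is closest: same manner (stop), place distance 0 (bilabial→bilabial), voicing differs (+1); total 1. Next closest is /t/ at distance 3.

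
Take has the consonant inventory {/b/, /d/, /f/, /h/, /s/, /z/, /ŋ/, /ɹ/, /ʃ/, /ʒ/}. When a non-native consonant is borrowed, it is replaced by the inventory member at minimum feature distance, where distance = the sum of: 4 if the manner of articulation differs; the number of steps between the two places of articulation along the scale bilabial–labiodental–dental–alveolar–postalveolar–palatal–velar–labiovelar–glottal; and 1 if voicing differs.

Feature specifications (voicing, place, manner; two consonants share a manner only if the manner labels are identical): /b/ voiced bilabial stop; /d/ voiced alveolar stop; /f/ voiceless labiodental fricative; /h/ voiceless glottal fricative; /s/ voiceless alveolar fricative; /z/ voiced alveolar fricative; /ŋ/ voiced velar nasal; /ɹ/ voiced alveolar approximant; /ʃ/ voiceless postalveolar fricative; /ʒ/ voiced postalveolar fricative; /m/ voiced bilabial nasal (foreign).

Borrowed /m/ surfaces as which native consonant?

b

/b/ is closest: manner differs (nasal→stop, +4), place distance 0 (bilabial→bilabial), same voicing; total 4. Next closest is /f/ at distance 6.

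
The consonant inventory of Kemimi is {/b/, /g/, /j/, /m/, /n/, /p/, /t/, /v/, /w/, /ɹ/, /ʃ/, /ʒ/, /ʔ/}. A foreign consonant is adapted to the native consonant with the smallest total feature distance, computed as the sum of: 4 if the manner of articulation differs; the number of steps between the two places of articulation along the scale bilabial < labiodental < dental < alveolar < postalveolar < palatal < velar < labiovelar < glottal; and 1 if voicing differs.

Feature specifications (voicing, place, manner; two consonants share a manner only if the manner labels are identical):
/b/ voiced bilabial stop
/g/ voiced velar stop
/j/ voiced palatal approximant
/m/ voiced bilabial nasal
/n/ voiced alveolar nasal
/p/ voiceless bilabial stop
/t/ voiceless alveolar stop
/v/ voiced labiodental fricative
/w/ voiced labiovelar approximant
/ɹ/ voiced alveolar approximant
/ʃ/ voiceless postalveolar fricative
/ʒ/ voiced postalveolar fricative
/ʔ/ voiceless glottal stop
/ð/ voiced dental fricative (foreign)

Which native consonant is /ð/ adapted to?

v

/v/ is closest: same manner (fricative), place distance 1 (dental→labiodental), same voicing; total 1. Next closest is /ʒ/ at distance 2.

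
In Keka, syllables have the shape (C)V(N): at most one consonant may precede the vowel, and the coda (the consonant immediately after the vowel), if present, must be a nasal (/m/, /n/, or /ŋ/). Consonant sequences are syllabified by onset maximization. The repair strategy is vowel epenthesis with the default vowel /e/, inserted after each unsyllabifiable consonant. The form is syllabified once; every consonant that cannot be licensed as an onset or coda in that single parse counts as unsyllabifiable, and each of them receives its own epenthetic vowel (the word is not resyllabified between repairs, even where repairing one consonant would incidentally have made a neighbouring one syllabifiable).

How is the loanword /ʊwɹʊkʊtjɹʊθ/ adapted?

The consonants /w/, /t/, /j/, /θ/ cannot be parsed into a legal (C)V(N) syllable (only a nasal (/m/, /n/, or /ŋ/) is licensed in coda position; onsets are limited to one consonant).
Each unlicensed consonant becomes the onset of a new syllable: /w/ → /we/, /t/ → /te/, /j/ → /je/, /θ/ → /θe/.

ʊweɹʊkʊtejeɹʊθe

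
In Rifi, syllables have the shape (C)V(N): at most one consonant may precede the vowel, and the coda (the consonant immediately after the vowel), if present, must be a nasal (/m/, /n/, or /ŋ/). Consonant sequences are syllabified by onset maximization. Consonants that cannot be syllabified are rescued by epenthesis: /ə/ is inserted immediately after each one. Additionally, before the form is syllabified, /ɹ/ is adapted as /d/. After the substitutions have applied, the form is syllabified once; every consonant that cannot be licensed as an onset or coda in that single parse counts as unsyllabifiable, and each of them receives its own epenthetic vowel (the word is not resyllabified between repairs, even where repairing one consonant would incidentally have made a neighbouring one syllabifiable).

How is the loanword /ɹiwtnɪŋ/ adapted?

Substitution: /ɹ/ → /d/, giving /diwtnɪŋ/.
Under (C)V(N), the unsyllabifiable consonants are /w/, /t/ (only a nasal (/m/, /n/, or /ŋ/) is licensed in coda position; onsets are limited to one consonant).
Epenthesis after each stranded consonant: /w/ → /wə/, /t/ → /tə/.

diwətənɪŋ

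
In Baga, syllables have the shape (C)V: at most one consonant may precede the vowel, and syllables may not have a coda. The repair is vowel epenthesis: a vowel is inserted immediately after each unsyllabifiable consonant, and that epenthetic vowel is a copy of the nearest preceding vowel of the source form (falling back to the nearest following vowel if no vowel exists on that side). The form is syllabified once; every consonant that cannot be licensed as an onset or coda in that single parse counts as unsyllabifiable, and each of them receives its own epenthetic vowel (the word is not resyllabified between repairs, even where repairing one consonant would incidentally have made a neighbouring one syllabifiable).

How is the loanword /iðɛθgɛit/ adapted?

The consonants /θ/, /t/ cannot be parsed into a legal (C)V syllable (no codas are permitted; onsets are limited to one consonant).
Inserting the epenthetic vowel yields /θ/ → /θɛ/, /t/ → /ti/.

iðɛθɛgɛiti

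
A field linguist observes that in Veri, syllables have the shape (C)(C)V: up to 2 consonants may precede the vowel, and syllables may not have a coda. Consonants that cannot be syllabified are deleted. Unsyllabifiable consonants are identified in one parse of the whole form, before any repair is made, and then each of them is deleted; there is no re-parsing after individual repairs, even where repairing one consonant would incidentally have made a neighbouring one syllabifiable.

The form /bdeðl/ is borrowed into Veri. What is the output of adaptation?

bde

Under (C)(C)V, the unsyllabifiable consonants are /ð/, /l/ (no codas are permitted; onsets may contain at most 2 consonants).
Deleting the stranded consonants removes /ð/, /l/.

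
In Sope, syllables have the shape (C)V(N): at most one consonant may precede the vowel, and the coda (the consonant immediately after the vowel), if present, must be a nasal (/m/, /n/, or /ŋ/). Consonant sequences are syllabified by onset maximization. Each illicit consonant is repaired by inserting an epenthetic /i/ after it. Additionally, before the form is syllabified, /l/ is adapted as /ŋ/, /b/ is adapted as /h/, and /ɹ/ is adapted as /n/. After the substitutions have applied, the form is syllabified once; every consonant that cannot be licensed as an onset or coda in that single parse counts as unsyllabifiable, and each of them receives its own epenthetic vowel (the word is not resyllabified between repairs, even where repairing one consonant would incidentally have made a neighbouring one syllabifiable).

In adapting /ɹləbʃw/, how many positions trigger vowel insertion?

4

After substitution the input is /nŋəhʃw/.
The unsyllabifiable consonants are /n/, /h/, /ʃ/, /w/; each receives one epenthetic vowel.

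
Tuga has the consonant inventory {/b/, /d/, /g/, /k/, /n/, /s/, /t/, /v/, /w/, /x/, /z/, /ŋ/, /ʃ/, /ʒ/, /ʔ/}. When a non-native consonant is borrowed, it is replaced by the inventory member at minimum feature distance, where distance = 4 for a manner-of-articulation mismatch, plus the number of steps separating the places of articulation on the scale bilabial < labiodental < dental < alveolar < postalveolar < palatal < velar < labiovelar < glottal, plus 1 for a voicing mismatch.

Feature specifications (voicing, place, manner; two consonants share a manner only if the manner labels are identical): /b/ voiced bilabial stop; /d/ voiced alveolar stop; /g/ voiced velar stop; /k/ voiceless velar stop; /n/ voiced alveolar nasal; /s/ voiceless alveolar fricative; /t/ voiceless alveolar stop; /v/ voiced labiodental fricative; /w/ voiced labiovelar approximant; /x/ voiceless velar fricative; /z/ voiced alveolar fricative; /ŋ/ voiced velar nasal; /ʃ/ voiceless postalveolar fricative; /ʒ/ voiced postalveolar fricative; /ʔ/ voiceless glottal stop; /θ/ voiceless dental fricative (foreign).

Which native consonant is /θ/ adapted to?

s

/s/ is closest: same manner (fricative), place distance 1 (dental→alveolar), same voicing; total 1. Next closest is /v/ at distance 2.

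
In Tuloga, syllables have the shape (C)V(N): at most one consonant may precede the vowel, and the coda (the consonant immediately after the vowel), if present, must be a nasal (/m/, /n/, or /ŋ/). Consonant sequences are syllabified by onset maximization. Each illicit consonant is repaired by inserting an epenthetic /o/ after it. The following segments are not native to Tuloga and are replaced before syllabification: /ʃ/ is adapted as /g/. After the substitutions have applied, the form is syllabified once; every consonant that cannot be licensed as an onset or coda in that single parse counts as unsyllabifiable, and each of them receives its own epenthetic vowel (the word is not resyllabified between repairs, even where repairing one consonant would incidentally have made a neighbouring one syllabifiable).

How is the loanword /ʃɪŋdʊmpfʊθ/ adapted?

Substitution: /ʃ/ → /g/, giving /gɪŋdʊmpfʊθ/.
Syllabifying with onset maximization leaves /p/, /θ/ stranded (only a nasal (/m/, /n/, or /ŋ/) is licensed in coda position; onsets are limited to one consonant).
Each unlicensed consonant becomes the onset of a new syllable: /p/ → /po/, /θ/ → /θo/.

gɪŋdʊmpofʊθo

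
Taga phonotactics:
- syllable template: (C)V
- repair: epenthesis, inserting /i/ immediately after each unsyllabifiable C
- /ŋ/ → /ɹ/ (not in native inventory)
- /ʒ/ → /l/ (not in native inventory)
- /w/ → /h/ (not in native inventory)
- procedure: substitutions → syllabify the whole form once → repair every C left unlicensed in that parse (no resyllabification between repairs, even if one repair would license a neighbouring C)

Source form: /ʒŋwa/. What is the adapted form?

liɹiha

Substitution: /ʒ/ → /l/, /ŋ/ → /ɹ/, /w/ → /h/, giving /lɹha/.
Syllabifying with onset maximization leaves /l/, /ɹ/ stranded (no codas are permitted; onsets are limited to one consonant).
Inserting the epenthetic vowel yields /l/ → /li/, /ɹ/ → /ɹi/.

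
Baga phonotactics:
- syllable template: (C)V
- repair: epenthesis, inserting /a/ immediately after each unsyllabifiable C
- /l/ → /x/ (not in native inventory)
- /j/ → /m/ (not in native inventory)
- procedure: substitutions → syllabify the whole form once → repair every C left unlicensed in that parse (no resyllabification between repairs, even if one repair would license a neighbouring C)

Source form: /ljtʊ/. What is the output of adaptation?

xamatʊ

Substitution: /l/ → /x/, /j/ → /m/, giving /xmtʊ/.
Under (C)V, the unsyllabifiable consonants are /x/, /m/ (no codas are permitted; onsets are limited to one consonant).
Epenthesis after each stranded consonant: /x/ → /xa/, /m/ → /ma/.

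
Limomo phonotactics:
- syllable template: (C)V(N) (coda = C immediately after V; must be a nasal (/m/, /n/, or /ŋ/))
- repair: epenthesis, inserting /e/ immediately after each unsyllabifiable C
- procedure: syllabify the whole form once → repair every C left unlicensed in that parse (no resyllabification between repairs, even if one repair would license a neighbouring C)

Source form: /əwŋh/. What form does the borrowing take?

Syllabifying with onset maximization leaves /w/, /ŋ/, /h/ stranded (only a nasal (/m/, /n/, or /ŋ/) is licensed in coda position; onsets are limited to one consonant).
Inserting the epenthetic vowel yields /w/ → /we/, /ŋ/ → /ŋe/, /h/ → /he/.

əweŋehe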